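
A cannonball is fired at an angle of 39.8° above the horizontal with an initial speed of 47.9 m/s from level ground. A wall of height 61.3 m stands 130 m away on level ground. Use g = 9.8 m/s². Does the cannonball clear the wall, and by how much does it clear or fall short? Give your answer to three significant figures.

No — it falls 14.1 m short of clearing the wall.

v_x = 47.9 cos 39.8° = 36.80 m/s; v_y0 = 47.9 sin 39.8° = 30.66 m/s.
Time to reach the wall: t = 130 / 36.80 = 3.533 s.
Height at that point: y = 30.66×3.533 − 4.900×3.533² = 47.16 m.
That is 61.3 − 47.16 = 14.1 m below the top of the wall, so the cannonball does not clear it.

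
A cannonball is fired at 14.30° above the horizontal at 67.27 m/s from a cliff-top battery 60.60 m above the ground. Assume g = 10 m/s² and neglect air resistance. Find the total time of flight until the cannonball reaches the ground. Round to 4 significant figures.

Vertical component: v_y = 67.27 sin 14.30° = 16.616 m/s.
Taking up as positive with launch at y = 60.60 m, landing at y = 0: 0 = 60.60 + 16.616 t − ½(10) t².
Solving 5.000 t² − 16.616 t − 60.60 = 0 gives t = [16.616 + √(16.616² + 4·5.000·60.60)] / 10.00 = 5.519 s.

5.519 s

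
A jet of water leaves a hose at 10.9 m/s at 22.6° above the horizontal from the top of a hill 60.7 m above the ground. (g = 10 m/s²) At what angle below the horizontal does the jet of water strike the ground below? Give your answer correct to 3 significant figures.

v_x = 10.9 cos 22.6° = 10.06 m/s.
At impact |v_y| = √(v_y0² + 2 g h) = √(4.189² + 2×10×60.7) = 35.09 m/s.
Angle below horizontal = arctan(|v_y| / v_x) = arctan(35.09 / 10.06) = 74.0°.

74.0°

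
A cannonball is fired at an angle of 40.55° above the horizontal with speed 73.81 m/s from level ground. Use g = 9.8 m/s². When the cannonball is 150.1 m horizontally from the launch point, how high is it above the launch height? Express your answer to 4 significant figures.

v_x = 73.81 cos 40.55° = 56.084 m/s, v_y0 = 73.81 sin 40.55° = 47.985 m/s.
Time to reach x = 150.1 m: t = x / v_x = 150.1 / 56.084 = 2.6763 s.
y = v_y0 t − ½ g t² = 47.985×2.6763 − 4.900×2.6763² = 93.33 m.

93.33 m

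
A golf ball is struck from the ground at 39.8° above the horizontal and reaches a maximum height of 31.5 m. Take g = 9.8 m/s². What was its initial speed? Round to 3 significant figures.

38.8 m/s

At maximum height v_y = 0, so (v₀ sin θ)² = 2 g H.
v₀ sin 39.8° = √(2 × 9.8 × 31.5) = 24.85 m/s.
v₀ = 24.85 / sin 39.8° = 24.85 / 0.6401 = 38.8 m/s.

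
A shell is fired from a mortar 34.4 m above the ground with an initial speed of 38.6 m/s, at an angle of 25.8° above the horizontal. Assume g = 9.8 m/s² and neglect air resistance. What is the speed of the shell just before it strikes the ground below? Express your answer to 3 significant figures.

46.5 m/s

v_x = 38.6 cos 25.8° = 34.75 m/s is unchanged throughout.
For the vertical component, v_y² = v_y0² + 2 g h = (16.80)² + 2×9.8×34.4 = 956.5, so |v_y| = 30.93 m/s.
Impact speed = √(v_x² + v_y²) = √(1208 + 956.5) = 46.5 m/s.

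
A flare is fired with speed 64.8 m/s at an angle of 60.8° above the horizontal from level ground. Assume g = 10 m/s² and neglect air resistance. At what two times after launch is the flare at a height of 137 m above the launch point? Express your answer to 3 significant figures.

v_y0 = 64.8 sin 60.8° = 56.57 m/s.
Set y = v_y0 t − ½ g t² = 137: 5.000 t² − 56.57 t + 137 = 0.
t = [56.57 ± √(3200 − 2740)] / 10 = (56.57 ± 21.45) / 10, giving t = 3.51 s or t = 7.80 s.
So the flare is at 137 m at t = 3.51 s (rising) and t = 7.80 s (falling).

3.51 s and 7.80 s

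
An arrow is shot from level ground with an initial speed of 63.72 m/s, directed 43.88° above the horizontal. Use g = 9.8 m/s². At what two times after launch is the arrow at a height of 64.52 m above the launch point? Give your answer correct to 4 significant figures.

v_y0 = 63.72 sin 43.88° = 44.168 m/s.
Set y = v_y0 t − ½ g t² = 64.52: 4.900 t² − 44.168 t + 64.52 = 0.
t = [44.168 ± √(1950.8 − 1264.6)] / 9.8 = (44.168 ± 26.195) / 9.8, giving t = 1.834 s or t = 7.180 s.
So the arrow is at 64.52 m at t = 1.834 s (rising) and t = 7.180 s (falling).

1.834 s and 7.180 s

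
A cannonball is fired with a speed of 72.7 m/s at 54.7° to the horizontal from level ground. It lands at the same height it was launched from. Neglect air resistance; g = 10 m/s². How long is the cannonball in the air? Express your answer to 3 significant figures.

Vertical component: v_y = 72.7 sin 54.7° = 59.33 m/s.
For a projectile landing at launch height, time of flight is t = 2 v_y / g = 2 × 59.33 / 10 = 11.9 s.

11.9 s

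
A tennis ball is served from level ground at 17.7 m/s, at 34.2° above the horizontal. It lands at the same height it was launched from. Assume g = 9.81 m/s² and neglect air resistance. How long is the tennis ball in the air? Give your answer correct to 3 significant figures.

2.03 s

Vertical component: v_y = 17.7 sin 34.2° = 9.949 m/s.
For a projectile landing at launch height, time of flight is t = 2 v_y / g = 2 × 9.949 / 9.81 = 2.03 s.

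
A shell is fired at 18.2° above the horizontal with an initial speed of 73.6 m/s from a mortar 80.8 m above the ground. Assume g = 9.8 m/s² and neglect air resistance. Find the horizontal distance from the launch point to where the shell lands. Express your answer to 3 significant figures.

Components: v_x = 73.6 cos 18.2° = 69.92 m/s, v_y = 73.6 sin 18.2° = 22.99 m/s.
Vertical: 0 = 80.8 + 22.99 t − ½(9.8) t² ⇒ 4.900 t² − 22.99 t − 80.8 = 0.
t = [22.99 + √(528.5 + 1584)] / 9.800 = 7.036 s.
Horizontal: R = v_x · t = 69.92 × 7.036 = 492 m.

492 m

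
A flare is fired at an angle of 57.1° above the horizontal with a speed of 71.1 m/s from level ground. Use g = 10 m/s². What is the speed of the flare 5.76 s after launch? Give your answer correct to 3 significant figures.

38.7 m/s

v_x = 71.1 cos 57.1° = 38.62 m/s (constant).
v_y(t) = 71.1 sin 57.1° − g t = 59.70 − 10 × 5.76 = 2.100 m/s.
Speed = √(v_x² + v_y²) = √(1492 + 4.410) = 38.7 m/s.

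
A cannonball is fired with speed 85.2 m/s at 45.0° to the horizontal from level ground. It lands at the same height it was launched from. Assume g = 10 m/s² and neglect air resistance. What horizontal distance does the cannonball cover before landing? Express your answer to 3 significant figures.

726 m

Components: v_x = 85.2 cos 45.0° = 60.25 m/s, v_y = 85.2 sin 45.0° = 60.25 m/s.
Time of flight (same landing height): t = 2 v_y / g = 2 × 60.25 / 10 = 12.05 s.
Range: R = v_x · t = 60.25 × 12.05 = 726 m.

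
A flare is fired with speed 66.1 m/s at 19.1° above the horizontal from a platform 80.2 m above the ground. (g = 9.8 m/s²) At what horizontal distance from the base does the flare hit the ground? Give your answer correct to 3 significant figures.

Components: v_x = 66.1 cos 19.1° = 62.46 m/s, v_y = 66.1 sin 19.1° = 21.63 m/s.
Vertical: 0 = 80.2 + 21.63 t − ½(9.8) t² ⇒ 4.900 t² − 21.63 t − 80.2 = 0.
t = [21.63 + √(467.9 + 1572)] / 9.800 = 6.816 s.
Horizontal: R = v_x · t = 62.46 × 6.816 = 426 m.

426 m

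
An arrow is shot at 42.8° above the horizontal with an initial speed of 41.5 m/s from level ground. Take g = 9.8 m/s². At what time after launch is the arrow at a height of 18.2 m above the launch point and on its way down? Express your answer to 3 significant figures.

5.01 s

v_y0 = 41.5 sin 42.8° = 28.20 m/s.
Set y = v_y0 t − ½ g t² = 18.2: 4.900 t² − 28.20 t + 18.2 = 0.
t = [28.20 ± √(795.2 − 356.7)] / 9.8 = (28.20 ± 20.94) / 9.8, giving t = 0.741 s or t = 5.01 s.
On the way down corresponds to the larger root: t = 5.01 s.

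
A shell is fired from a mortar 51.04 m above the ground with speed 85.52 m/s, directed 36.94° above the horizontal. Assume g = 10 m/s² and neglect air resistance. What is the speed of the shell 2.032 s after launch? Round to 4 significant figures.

75.09 m/s

v_x = 85.52 cos 36.94° = 68.353 m/s (constant).
v_y(t) = 85.52 sin 36.94° − g t = 51.396 − 10 × 2.032 = 31.076 m/s.
Speed = √(v_x² + v_y²) = √(4672.1 + 965.72) = 75.09 m/s.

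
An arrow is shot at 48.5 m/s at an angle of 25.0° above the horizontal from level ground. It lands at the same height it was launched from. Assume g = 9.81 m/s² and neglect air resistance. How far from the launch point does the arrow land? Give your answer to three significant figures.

Components: v_x = 48.5 cos 25.0° = 43.96 m/s, v_y = 48.5 sin 25.0° = 20.50 m/s.
Time of flight (same landing height): t = 2 v_y / g = 2 × 20.50 / 9.81 = 4.179 s.
Range: R = v_x · t = 43.96 × 4.179 = 184 m.

184 m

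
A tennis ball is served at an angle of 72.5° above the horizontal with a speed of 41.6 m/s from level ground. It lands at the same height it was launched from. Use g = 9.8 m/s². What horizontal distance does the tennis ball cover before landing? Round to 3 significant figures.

Components: v_x = 41.6 cos 72.5° = 12.51 m/s, v_y = 41.6 sin 72.5° = 39.67 m/s.
Time of flight (same landing height): t = 2 v_y / g = 2 × 39.67 / 9.8 = 8.096 s.
Range: R = v_x · t = 12.51 × 8.096 = 101 m.

101 m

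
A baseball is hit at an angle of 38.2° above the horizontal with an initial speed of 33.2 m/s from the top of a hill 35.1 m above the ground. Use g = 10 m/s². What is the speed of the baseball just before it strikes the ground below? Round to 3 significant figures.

42.5 m/s

v_x = 33.2 cos 38.2° = 26.09 m/s is unchanged throughout.
For the vertical component, v_y² = v_y0² + 2 g h = (20.53)² + 2×10×35.1 = 1123, so |v_y| = 33.51 m/s.
Impact speed = √(v_x² + v_y²) = √(680.7 + 1123) = 42.5 m/s.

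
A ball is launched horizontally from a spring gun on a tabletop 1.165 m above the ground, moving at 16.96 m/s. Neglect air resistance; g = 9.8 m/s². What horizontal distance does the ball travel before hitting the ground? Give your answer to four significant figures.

Initial vertical velocity is zero, so the fall time comes from h = ½ g t²: t = √(2 × 1.165 / 9.8) = 0.48760 s.
Horizontal motion is uniform at 16.96 m/s, so x = 16.96 × 0.48760 = 8.270 m.

8.270 m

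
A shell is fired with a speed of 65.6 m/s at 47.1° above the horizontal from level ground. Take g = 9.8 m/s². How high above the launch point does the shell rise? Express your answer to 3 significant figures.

Vertical component of launch velocity: v_y = 65.6 sin 47.1° = 48.05 m/s.
At the highest point the vertical velocity is zero, so v_y² = 2 g h_max.
h_max = (48.05)² / (2 × 9.8) = 2309 / 19.60 = 118 m.

118 m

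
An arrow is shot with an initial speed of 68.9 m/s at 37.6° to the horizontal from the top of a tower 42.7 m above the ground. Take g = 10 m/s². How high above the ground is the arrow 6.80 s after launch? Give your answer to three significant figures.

97.4 m

v_y0 = 68.9 sin 37.6° = 42.04 m/s.
y(t) = 42.7 + v_y0 t − ½ g t² = 42.7 + 42.04×6.80 − ½×10×6.80² = 97.4 m.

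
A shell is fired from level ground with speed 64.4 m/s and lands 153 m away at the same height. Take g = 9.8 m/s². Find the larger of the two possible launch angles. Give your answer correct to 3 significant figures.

79.4°

Level-ground range: R = v₀² sin(2θ)/g ⇒ sin 2θ = R g / v₀² = 153×9.8/64.4² = 0.3615.
2θ = arcsin(0.3615) = 21.19° or 180° − 21.19° = 158.81°.
So θ = 10.6° or θ = 79.4°.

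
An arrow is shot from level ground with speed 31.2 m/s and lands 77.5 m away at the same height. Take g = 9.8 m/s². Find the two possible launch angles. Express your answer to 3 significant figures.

25.6° and 64.4°

Level-ground range: R = v₀² sin(2θ)/g ⇒ sin 2θ = R g / v₀² = 77.5×9.8/31.2² = 0.7802.
2θ = arcsin(0.7802) = 51.28° or 180° − 51.28° = 128.72°.
So θ = 25.6° or θ = 64.4°.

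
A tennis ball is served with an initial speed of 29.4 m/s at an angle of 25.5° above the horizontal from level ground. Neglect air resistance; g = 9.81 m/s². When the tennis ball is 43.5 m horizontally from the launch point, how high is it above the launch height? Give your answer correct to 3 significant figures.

v_x = 29.4 cos 25.5° = 26.54 m/s, v_y0 = 29.4 sin 25.5° = 12.66 m/s.
Time to reach x = 43.5 m: t = x / v_x = 43.5 / 26.54 = 1.639 s.
y = v_y0 t − ½ g t² = 12.66×1.639 − 4.905×1.639² = 7.57 m.

7.57 m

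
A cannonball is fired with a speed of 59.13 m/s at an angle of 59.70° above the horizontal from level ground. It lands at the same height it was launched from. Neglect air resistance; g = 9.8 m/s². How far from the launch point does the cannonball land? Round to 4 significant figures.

For level ground, R = v₀² sin(2θ) / g.
sin(2 × 59.70°) = sin 119.40° = 0.8712.
R = (59.13)² × 0.8712 / 9.8 = 310.8 m.

310.8 m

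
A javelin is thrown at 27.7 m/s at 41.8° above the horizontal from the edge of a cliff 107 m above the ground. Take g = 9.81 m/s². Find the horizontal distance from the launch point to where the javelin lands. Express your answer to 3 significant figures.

Components: v_x = 27.7 cos 41.8° = 20.65 m/s, v_y = 27.7 sin 41.8° = 18.46 m/s.
Vertical: 0 = 107 + 18.46 t − ½(9.81) t² ⇒ 4.905 t² − 18.46 t − 107 = 0.
t = [18.46 + √(340.8 + 2099)] / 9.810 = 6.917 s.
Horizontal: R = v_x · t = 20.65 × 6.917 = 143 m.

143 m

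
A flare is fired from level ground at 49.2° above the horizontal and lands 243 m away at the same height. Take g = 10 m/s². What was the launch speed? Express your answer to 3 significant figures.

On level ground, R = v₀² sin(2θ) / g, so v₀ = √(R g / sin 2θ).
sin(2 × 49.2°) = 0.9893.
v₀ = √(243 × 10 / 0.9893) = √2456 = 49.6 m/s.

49.6 m/s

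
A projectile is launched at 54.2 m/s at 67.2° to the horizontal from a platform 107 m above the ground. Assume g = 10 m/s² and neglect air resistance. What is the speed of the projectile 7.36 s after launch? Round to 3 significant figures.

v_x = 54.2 cos 67.2° = 21.00 m/s (constant).
v_y(t) = 54.2 sin 67.2° − g t = 49.96 − 10 × 7.36 = -23.64 m/s.
Speed = √(v_x² + v_y²) = √(441.0 + 558.8) = 31.6 m/s.

31.6 m/s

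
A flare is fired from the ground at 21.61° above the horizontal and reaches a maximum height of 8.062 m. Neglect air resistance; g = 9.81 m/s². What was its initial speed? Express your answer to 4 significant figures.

34.15 m/s

At maximum height v_y = 0, so (v₀ sin θ)² = 2 g H.
v₀ sin 21.61° = √(2 × 9.81 × 8.062) = 12.577 m/s.
v₀ = 12.577 / sin 21.61° = 12.577 / 0.3683 = 34.15 m/s.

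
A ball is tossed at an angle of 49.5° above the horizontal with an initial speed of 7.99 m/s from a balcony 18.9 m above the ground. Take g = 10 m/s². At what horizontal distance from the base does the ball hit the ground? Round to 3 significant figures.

13.7 m

Components: v_x = 7.99 cos 49.5° = 5.189 m/s, v_y = 7.99 sin 49.5° = 6.076 m/s.
Vertical: 0 = 18.9 + 6.076 t − ½(10) t² ⇒ 5.000 t² − 6.076 t − 18.9 = 0.
t = [6.076 + √(36.92 + 378.0)] / 10.00 = 2.645 s.
Horizontal: R = v_x · t = 5.189 × 2.645 = 13.7 m.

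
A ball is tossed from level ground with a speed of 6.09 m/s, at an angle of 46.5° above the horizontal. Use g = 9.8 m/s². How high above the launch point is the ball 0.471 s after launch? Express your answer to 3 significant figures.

0.994 m

v_y0 = 6.09 sin 46.5° = 4.418 m/s.
y(t) = v_y0 t − ½ g t² = 4.418×0.471 − 4.900×0.471² = 0.994 m.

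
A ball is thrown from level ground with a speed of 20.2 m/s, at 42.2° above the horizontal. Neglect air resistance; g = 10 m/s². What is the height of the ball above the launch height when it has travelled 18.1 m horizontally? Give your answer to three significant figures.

9.10 m

v_x = 20.2 cos 42.2° = 14.96 m/s, v_y0 = 20.2 sin 42.2° = 13.57 m/s.
Time to reach x = 18.1 m: t = x / v_x = 18.1 / 14.96 = 1.210 s.
y = v_y0 t − ½ g t² = 13.57×1.210 − 5.000×1.210² = 9.10 m.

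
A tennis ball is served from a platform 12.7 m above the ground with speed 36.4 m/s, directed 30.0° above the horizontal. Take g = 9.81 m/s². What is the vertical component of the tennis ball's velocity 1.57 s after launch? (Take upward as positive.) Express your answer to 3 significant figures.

Initial vertical component: v_y0 = 36.4 sin 30.0° = 18.20 m/s.
v_y(t) = v_y0 − g t = 18.20 − 9.81 × 1.57 = 2.80 m/s.

2.80 m/s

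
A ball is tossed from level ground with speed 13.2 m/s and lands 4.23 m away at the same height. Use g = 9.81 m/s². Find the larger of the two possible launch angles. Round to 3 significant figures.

Level-ground range: R = v₀² sin(2θ)/g ⇒ sin 2θ = R g / v₀² = 4.23×9.81/13.2² = 0.2382.
2θ = arcsin(0.2382) = 13.78° or 180° − 13.78° = 166.22°.
So θ = 6.89° or θ = 83.1°.

83.1°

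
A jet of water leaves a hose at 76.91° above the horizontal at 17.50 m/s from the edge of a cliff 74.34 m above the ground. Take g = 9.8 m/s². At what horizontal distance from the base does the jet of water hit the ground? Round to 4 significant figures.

23.80 m

Components: v_x = 17.50 cos 76.91° = 3.9634 m/s, v_y = 17.50 sin 76.91° = 17.045 m/s.
Vertical: 0 = 74.34 + 17.045 t − ½(9.8) t² ⇒ 4.900 t² − 17.045 t − 74.34 = 0.
t = [17.045 + √(290.53 + 1457.1)] / 9.800 = 6.0051 s.
Horizontal: R = v_x · t = 3.9634 × 6.0051 = 23.80 m.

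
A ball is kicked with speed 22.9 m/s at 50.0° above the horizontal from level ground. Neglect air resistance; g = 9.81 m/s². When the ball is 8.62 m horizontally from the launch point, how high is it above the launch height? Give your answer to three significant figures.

8.59 m

v_x = 22.9 cos 50.0° = 14.72 m/s, v_y0 = 22.9 sin 50.0° = 17.54 m/s.
Time to reach x = 8.62 m: t = x / v_x = 8.62 / 14.72 = 0.5856 s.
y = v_y0 t − ½ g t² = 17.54×0.5856 − 4.905×0.5856² = 8.59 m.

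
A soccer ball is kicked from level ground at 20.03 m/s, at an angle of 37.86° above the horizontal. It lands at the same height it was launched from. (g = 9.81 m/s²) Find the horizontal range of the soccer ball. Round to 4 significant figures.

39.63 m

Components: v_x = 20.03 cos 37.86° = 15.814 m/s, v_y = 20.03 sin 37.86° = 12.293 m/s.
Time of flight (same landing height): t = 2 v_y / g = 2 × 12.293 / 9.81 = 2.5062 s.
Range: R = v_x · t = 15.814 × 2.5062 = 39.63 m.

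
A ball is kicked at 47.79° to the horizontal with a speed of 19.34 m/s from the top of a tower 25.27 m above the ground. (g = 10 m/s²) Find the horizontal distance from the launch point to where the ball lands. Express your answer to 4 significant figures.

53.25 m

Components: v_x = 19.34 cos 47.79° = 12.994 m/s, v_y = 19.34 sin 47.79° = 14.325 m/s.
Vertical: 0 = 25.27 + 14.325 t − ½(10) t² ⇒ 5.000 t² − 14.325 t − 25.27 = 0.
t = [14.325 + √(205.21 + 505.40)] / 10.00 = 4.0982 s.
Horizontal: R = v_x · t = 12.994 × 4.0982 = 53.25 m.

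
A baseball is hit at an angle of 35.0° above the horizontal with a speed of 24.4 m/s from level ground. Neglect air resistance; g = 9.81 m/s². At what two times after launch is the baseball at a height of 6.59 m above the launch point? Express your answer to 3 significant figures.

v_y0 = 24.4 sin 35.0° = 14.00 m/s.
Set y = v_y0 t − ½ g t² = 6.59: 4.905 t² − 14.00 t + 6.59 = 0.
t = [14.00 ± √(196.0 − 129.3)] / 9.81 = (14.00 ± 8.167) / 9.81, giving t = 0.595 s or t = 2.26 s.
So the baseball is at 6.59 m at t = 0.595 s (rising) and t = 2.26 s (falling).

0.595 s and 2.26 s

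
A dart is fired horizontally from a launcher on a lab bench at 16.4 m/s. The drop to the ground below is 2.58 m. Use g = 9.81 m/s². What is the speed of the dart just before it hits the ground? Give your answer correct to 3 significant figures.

Fall time: t = √(2 × 2.58 / 9.81) = 0.7253 s.
At impact: v_x = 16.4 m/s (unchanged), v_y = g t = 9.81 × 0.7253 = 7.115 m/s.
Speed = √(v_x² + v_y²) = √(269.0 + 50.62) = 17.9 m/s.

17.9 m/s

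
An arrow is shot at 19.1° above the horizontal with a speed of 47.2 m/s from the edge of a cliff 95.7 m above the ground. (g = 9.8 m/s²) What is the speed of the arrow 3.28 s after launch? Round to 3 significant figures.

47.6 m/s

v_x = 47.2 cos 19.1° = 44.60 m/s (constant).
v_y(t) = 47.2 sin 19.1° − g t = 15.44 − 9.8 × 3.28 = -16.70 m/s.
Speed = √(v_x² + v_y²) = √(1989 + 278.9) = 47.6 m/s.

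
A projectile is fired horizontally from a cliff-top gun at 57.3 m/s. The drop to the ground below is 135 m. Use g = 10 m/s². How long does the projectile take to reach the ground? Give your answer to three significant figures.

The horizontal speed doesn't affect the fall. With v_y0 = 0, h = ½ g t².
t = √(2 × 135 / 10) = √27.00 = 5.20 s.

5.20 s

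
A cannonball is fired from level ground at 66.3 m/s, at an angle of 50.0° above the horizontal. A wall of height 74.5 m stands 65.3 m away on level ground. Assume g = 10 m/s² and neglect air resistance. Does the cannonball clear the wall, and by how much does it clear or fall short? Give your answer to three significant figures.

No — it falls 8.42 m short of clearing the wall.

v_x = 66.3 cos 50.0° = 42.62 m/s; v_y0 = 66.3 sin 50.0° = 50.79 m/s.
Time to reach the wall: t = 65.3 / 42.62 = 1.532 s.
Height at that point: y = 50.79×1.532 − 5.000×1.532² = 66.08 m.
That is 74.5 − 66.08 = 8.42 m below the top of the wall, so the cannonball does not clear it.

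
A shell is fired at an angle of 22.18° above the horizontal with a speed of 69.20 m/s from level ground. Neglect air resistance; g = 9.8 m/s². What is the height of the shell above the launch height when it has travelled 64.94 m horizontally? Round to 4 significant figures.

v_x = 69.20 cos 22.18° = 64.079 m/s, v_y0 = 69.20 sin 22.18° = 26.124 m/s.
Time to reach x = 64.94 m: t = x / v_x = 64.94 / 64.079 = 1.0134 s.
y = v_y0 t − ½ g t² = 26.124×1.0134 − 4.900×1.0134² = 21.44 m.

21.44 m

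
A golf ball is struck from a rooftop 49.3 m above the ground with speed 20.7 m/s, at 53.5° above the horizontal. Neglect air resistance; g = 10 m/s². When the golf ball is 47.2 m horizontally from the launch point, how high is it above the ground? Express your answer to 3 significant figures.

v_x = 20.7 cos 53.5° = 12.31 m/s, v_y0 = 20.7 sin 53.5° = 16.64 m/s.
Time to reach x = 47.2 m: t = x / v_x = 47.2 / 12.31 = 3.834 s.
y = 49.3 + v_y0 t − ½ g t² = 49.3 + 16.64×3.834 − 5.000×3.834² = 39.6 m.

39.6 m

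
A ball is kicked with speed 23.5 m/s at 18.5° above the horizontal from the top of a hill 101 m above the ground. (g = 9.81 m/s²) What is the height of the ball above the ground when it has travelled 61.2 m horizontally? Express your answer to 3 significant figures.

v_x = 23.5 cos 18.5° = 22.29 m/s, v_y0 = 23.5 sin 18.5° = 7.457 m/s.
Time to reach x = 61.2 m: t = x / v_x = 61.2 / 22.29 = 2.746 s.
y = 101 + v_y0 t − ½ g t² = 101 + 7.457×2.746 − 4.905×2.746² = 84.5 m.

84.5 m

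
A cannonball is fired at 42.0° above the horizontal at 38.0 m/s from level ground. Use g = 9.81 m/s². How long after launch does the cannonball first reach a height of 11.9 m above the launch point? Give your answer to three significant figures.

0.520 s

v_y0 = 38.0 sin 42.0° = 25.43 m/s.
Set y = v_y0 t − ½ g t² = 11.9: 4.905 t² − 25.43 t + 11.9 = 0.
t = [25.43 ± √(646.7 − 233.5)] / 9.81 = (25.43 ± 20.33) / 9.81, giving t = 0.520 s or t = 4.66 s.
The cannonball is on the way up at the first time, so t = 0.520 s.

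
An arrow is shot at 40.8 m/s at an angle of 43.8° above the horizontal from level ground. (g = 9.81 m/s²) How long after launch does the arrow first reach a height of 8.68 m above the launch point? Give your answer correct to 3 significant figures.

0.326 s

v_y0 = 40.8 sin 43.8° = 28.24 m/s.
Set y = v_y0 t − ½ g t² = 8.68: 4.905 t² − 28.24 t + 8.68 = 0.
t = [28.24 ± √(797.5 − 170.3)] / 9.81 = (28.24 ± 25.04) / 9.81, giving t = 0.326 s or t = 5.43 s.
The arrow is on the way up at the first time, so t = 0.326 s.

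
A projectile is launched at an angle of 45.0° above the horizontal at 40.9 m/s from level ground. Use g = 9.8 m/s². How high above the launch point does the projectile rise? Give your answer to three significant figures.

42.7 m

Vertical component of launch velocity: v_y = 40.9 sin 45.0° = 28.92 m/s.
At the highest point the vertical velocity is zero, so v_y² = 2 g h_max.
h_max = (28.92)² / (2 × 9.8) = 836.4 / 19.60 = 42.7 m.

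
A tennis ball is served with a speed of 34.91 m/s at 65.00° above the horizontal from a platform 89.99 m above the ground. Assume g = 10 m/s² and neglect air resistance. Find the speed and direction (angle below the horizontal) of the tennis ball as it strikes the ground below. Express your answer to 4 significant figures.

v_x = 34.91 cos 65.00° = 14.754 m/s (constant).
|v_y| at impact = √((31.639)² + 2×10×89.99) = 52.923 m/s.
Speed = √(14.754² + 52.923²) = 54.94 m/s; angle = arctan(52.923/14.754) = 74.42° below horizontal.

54.94 m/s at 74.42° below the horizontal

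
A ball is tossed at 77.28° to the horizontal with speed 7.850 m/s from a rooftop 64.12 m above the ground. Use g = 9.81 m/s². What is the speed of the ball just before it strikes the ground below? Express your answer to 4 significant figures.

36.33 m/s

v_x = 7.850 cos 77.28° = 1.7285 m/s is unchanged throughout.
For the vertical component, v_y² = v_y0² + 2 g h = (7.6573)² + 2×9.81×64.12 = 1316.7, so |v_y| = 36.286 m/s.
Impact speed = √(v_x² + v_y²) = √(2.9877 + 1316.7) = 36.33 m/s.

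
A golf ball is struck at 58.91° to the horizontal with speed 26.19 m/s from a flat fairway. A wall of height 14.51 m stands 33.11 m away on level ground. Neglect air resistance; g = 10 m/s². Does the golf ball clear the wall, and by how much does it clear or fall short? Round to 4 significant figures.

Yes — it clears the wall by 10.43 m.

v_x = 26.19 cos 58.91° = 13.524 m/s; v_y0 = 26.19 sin 58.91° = 22.428 m/s.
Time to reach the wall: t = 33.11 / 13.524 = 2.4482 s.
Height at that point: y = 22.428×2.4482 − 5.000×2.4482² = 24.940 m.
That is 24.940 − 14.51 = 10.43 m above the top of the wall, so the golf ball clears it.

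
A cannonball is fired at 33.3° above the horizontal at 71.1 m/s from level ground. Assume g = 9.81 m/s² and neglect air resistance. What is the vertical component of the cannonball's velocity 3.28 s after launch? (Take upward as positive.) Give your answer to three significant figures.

6.86 m/s

Initial vertical component: v_y0 = 71.1 sin 33.3° = 39.04 m/s.
v_y(t) = v_y0 − g t = 39.04 − 9.81 × 3.28 = 6.86 m/s.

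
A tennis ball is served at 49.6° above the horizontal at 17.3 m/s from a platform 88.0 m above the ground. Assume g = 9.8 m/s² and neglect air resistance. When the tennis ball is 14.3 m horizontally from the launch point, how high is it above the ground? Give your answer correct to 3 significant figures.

v_x = 17.3 cos 49.6° = 11.21 m/s, v_y0 = 17.3 sin 49.6° = 13.17 m/s.
Time to reach x = 14.3 m: t = x / v_x = 14.3 / 11.21 = 1.276 s.
y = 88.0 + v_y0 t − ½ g t² = 88.0 + 13.17×1.276 − 4.900×1.276² = 96.8 m.

96.8 m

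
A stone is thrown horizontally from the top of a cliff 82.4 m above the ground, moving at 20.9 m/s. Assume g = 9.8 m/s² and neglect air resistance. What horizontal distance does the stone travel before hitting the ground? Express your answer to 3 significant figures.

Initial vertical velocity is zero, so the fall time comes from h = ½ g t²: t = √(2 × 82.4 / 9.8) = 4.101 s.
Horizontal motion is uniform at 20.9 m/s, so x = 20.9 × 4.101 = 85.7 m.

85.7 m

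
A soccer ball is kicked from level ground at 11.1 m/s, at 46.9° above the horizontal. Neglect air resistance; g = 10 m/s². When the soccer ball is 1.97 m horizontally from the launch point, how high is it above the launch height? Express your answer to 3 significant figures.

1.77 m

v_x = 11.1 cos 46.9° = 7.584 m/s, v_y0 = 11.1 sin 46.9° = 8.105 m/s.
Time to reach x = 1.97 m: t = x / v_x = 1.97 / 7.584 = 0.2598 s.
y = v_y0 t − ½ g t² = 8.105×0.2598 − 5.000×0.2598² = 1.77 m.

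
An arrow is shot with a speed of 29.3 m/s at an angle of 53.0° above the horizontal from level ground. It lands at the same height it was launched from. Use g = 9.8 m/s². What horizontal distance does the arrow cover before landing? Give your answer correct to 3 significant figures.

84.2 m

For level ground, R = v₀² sin(2θ) / g.
sin(2 × 53.0°) = sin 106.0° = 0.9613.
R = (29.3)² × 0.9613 / 9.8 = 84.2 m.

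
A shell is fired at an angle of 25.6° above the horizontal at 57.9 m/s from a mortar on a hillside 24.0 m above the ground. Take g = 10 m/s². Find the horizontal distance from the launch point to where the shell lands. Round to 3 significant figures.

Components: v_x = 57.9 cos 25.6° = 52.22 m/s, v_y = 57.9 sin 25.6° = 25.02 m/s.
Vertical: 0 = 24.0 + 25.02 t − ½(10) t² ⇒ 5.000 t² − 25.02 t − 24.0 = 0.
t = [25.02 + √(626.0 + 480.0)] / 10.00 = 5.828 s.
Horizontal: R = v_x · t = 52.22 × 5.828 = 304 m.

304 m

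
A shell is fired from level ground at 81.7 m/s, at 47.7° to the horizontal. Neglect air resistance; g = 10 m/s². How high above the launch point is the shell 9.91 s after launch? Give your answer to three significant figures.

v_y0 = 81.7 sin 47.7° = 60.43 m/s.
y(t) = v_y0 t − ½ g t² = 60.43×9.91 − 5.000×9.91² = 108 m.

108 m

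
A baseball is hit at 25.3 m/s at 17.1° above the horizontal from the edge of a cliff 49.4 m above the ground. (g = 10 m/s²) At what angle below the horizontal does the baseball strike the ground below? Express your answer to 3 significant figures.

v_x = 25.3 cos 17.1° = 24.18 m/s.
At impact |v_y| = √(v_y0² + 2 g h) = √(7.439² + 2×10×49.4) = 32.30 m/s.
Angle below horizontal = arctan(|v_y| / v_x) = arctan(32.30 / 24.18) = 53.2°.

53.2°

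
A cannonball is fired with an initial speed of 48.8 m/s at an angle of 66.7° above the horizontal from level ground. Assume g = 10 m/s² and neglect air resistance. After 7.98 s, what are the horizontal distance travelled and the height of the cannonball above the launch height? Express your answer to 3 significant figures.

x = 154 m, y = 39.3 m

v_x = 48.8 cos 66.7° = 19.30 m/s; v_y0 = 48.8 sin 66.7° = 44.82 m/s.
x = v_x t = 19.30 × 7.98 = 154 m.
y = v_y0 t − ½ g t² = 44.82×7.98 − 5.000×7.98² = 39.3 m.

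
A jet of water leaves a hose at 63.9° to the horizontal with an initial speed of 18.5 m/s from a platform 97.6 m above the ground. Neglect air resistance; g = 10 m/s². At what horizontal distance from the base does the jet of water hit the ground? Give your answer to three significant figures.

51.9 m

Components: v_x = 18.5 cos 63.9° = 8.139 m/s, v_y = 18.5 sin 63.9° = 16.61 m/s.
Vertical: 0 = 97.6 + 16.61 t − ½(10) t² ⇒ 5.000 t² − 16.61 t − 97.6 = 0.
t = [16.61 + √(275.9 + 1952)] / 10.00 = 6.381 s.
Horizontal: R = v_x · t = 8.139 × 6.381 = 51.9 m.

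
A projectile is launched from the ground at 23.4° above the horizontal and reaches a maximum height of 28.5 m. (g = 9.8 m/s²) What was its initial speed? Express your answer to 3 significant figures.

59.5 m/s

At maximum height v_y = 0, so (v₀ sin θ)² = 2 g H.
v₀ sin 23.4° = √(2 × 9.8 × 28.5) = 23.63 m/s.
v₀ = 23.63 / sin 23.4° = 23.63 / 0.3971 = 59.5 m/s.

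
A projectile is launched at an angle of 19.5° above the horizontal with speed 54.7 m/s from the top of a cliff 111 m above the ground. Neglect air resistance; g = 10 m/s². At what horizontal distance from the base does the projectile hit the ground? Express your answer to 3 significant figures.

355 m

Components: v_x = 54.7 cos 19.5° = 51.56 m/s, v_y = 54.7 sin 19.5° = 18.26 m/s.
Vertical: 0 = 111 + 18.26 t − ½(10) t² ⇒ 5.000 t² − 18.26 t − 111 = 0.
t = [18.26 + √(333.4 + 2220)] / 10.00 = 6.879 s.
Horizontal: R = v_x · t = 51.56 × 6.879 = 355 m.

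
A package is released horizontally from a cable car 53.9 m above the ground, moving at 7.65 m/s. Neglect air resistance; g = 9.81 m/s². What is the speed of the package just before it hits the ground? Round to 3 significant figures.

Fall time: t = √(2 × 53.9 / 9.81) = 3.315 s.
At impact: v_x = 7.65 m/s (unchanged), v_y = g t = 9.81 × 3.315 = 32.52 m/s.
Speed = √(v_x² + v_y²) = √(58.52 + 1058) = 33.4 m/s.

33.4 m/s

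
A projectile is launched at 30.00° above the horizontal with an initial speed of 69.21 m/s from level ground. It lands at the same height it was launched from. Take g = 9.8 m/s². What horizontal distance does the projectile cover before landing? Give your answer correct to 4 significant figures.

Components: v_x = 69.21 cos 30.00° = 59.938 m/s, v_y = 69.21 sin 30.00° = 34.605 m/s.
Time of flight (same landing height): t = 2 v_y / g = 2 × 34.605 / 9.8 = 7.0622 s.
Range: R = v_x · t = 59.938 × 7.0622 = 423.3 m.

423.3 m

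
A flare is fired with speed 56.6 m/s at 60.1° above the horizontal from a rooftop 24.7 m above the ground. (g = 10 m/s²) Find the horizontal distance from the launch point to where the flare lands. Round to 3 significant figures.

Components: v_x = 56.6 cos 60.1° = 28.21 m/s, v_y = 56.6 sin 60.1° = 49.07 m/s.
Vertical: 0 = 24.7 + 49.07 t − ½(10) t² ⇒ 5.000 t² − 49.07 t − 24.7 = 0.
t = [49.07 + √(2408 + 494.0)] / 10.00 = 10.29 s.
Horizontal: R = v_x · t = 28.21 × 10.29 = 290 m.

290 m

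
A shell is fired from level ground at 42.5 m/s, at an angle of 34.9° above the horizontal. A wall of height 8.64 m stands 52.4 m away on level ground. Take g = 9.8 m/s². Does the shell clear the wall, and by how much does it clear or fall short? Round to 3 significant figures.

Yes — it clears the wall by 16.8 m.

v_x = 42.5 cos 34.9° = 34.86 m/s; v_y0 = 42.5 sin 34.9° = 24.32 m/s.
Time to reach the wall: t = 52.4 / 34.86 = 1.503 s.
Height at that point: y = 24.32×1.503 − 4.900×1.503² = 25.48 m.
That is 25.48 − 8.64 = 16.8 m above the top of the wall, so the shell clears it.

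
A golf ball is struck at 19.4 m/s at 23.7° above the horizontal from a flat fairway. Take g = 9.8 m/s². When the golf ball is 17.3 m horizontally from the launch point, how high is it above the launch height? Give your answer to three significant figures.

v_x = 19.4 cos 23.7° = 17.76 m/s, v_y0 = 19.4 sin 23.7° = 7.798 m/s.
Time to reach x = 17.3 m: t = x / v_x = 17.3 / 17.76 = 0.9741 s.
y = v_y0 t − ½ g t² = 7.798×0.9741 − 4.900×0.9741² = 2.95 m.

2.95 m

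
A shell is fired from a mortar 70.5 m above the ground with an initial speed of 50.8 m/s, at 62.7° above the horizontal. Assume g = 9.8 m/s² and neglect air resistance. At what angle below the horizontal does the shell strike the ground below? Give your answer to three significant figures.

68.3°

v_x = 50.8 cos 62.7° = 23.30 m/s.
At impact |v_y| = √(v_y0² + 2 g h) = √(45.14² + 2×9.8×70.5) = 58.48 m/s.
Angle below horizontal = arctan(|v_y| / v_x) = arctan(58.48 / 23.30) = 68.3°.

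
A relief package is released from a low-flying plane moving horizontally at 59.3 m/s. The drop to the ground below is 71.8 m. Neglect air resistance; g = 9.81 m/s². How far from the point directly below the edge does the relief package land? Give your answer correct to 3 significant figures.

Initial vertical velocity is zero, so the fall time comes from h = ½ g t²: t = √(2 × 71.8 / 9.81) = 3.826 s.
Horizontal motion is uniform at 59.3 m/s, so x = 59.3 × 3.826 = 227 m.

227 m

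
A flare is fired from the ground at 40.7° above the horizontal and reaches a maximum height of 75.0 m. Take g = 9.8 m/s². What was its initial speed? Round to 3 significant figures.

58.8 m/s

At maximum height v_y = 0, so (v₀ sin θ)² = 2 g H.
v₀ sin 40.7° = √(2 × 9.8 × 75.0) = 38.34 m/s.
v₀ = 38.34 / sin 40.7° = 38.34 / 0.6521 = 58.8 m/s.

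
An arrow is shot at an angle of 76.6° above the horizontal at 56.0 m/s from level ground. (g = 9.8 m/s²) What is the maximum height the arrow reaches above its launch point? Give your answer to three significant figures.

151 m

Vertical component of launch velocity: v_y = 56.0 sin 76.6° = 54.48 m/s.
At the highest point the vertical velocity is zero, so v_y² = 2 g h_max.
h_max = (54.48)² / (2 × 9.8) = 2968 / 19.60 = 151 m.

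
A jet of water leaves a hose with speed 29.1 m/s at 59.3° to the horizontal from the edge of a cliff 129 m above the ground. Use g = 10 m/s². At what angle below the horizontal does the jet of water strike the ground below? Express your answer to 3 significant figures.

v_x = 29.1 cos 59.3° = 14.86 m/s.
At impact |v_y| = √(v_y0² + 2 g h) = √(25.02² + 2×10×129) = 56.62 m/s.
Angle below horizontal = arctan(|v_y| / v_x) = arctan(56.62 / 14.86) = 75.3°.

75.3°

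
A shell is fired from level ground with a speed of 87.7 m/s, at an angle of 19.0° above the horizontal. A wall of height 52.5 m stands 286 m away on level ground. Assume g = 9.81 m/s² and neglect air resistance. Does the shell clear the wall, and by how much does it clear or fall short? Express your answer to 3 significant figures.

No — it falls 12.4 m short of clearing the wall.

v_x = 87.7 cos 19.0° = 82.92 m/s; v_y0 = 87.7 sin 19.0° = 28.55 m/s.
Time to reach the wall: t = 286 / 82.92 = 3.449 s.
Height at that point: y = 28.55×3.449 − 4.905×3.449² = 40.12 m.
That is 52.5 − 40.12 = 12.4 m below the top of the wall, so the shell does not clear it.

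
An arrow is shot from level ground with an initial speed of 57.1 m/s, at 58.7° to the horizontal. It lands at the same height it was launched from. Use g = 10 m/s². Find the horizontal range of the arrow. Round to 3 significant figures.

289 m

Components: v_x = 57.1 cos 58.7° = 29.66 m/s, v_y = 57.1 sin 58.7° = 48.79 m/s.
Time of flight (same landing height): t = 2 v_y / g = 2 × 48.79 / 10 = 9.758 s.
Range: R = v_x · t = 29.66 × 9.758 = 289 m.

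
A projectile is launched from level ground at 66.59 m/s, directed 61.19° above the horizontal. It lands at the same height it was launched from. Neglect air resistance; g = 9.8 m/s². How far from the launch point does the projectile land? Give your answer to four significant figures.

382.1 m

Components: v_x = 66.59 cos 61.19° = 32.090 m/s, v_y = 66.59 sin 61.19° = 58.348 m/s.
Time of flight (same landing height): t = 2 v_y / g = 2 × 58.348 / 9.8 = 11.908 s.
Range: R = v_x · t = 32.090 × 11.908 = 382.1 m.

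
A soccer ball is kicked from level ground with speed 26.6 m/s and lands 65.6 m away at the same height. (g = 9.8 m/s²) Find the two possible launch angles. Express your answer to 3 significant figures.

Level-ground range: R = v₀² sin(2θ)/g ⇒ sin 2θ = R g / v₀² = 65.6×9.8/26.6² = 0.9086.
2θ = arcsin(0.9086) = 65.31° or 180° − 65.31° = 114.69°.
So θ = 32.7° or θ = 57.3°.

32.7° and 57.3°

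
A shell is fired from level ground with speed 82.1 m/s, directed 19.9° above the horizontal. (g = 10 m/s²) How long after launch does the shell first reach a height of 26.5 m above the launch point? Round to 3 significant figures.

v_y0 = 82.1 sin 19.9° = 27.95 m/s.
Set y = v_y0 t − ½ g t² = 26.5: 5.000 t² − 27.95 t + 26.5 = 0.
t = [27.95 ± √(781.2 − 530.0)] / 10 = (27.95 ± 15.85) / 10, giving t = 1.21 s or t = 4.38 s.
The shell is on the way up at the first time, so t = 1.21 s.

1.21 s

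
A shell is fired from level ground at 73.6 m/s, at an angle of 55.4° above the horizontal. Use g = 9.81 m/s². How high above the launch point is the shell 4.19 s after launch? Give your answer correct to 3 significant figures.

v_y0 = 73.6 sin 55.4° = 60.58 m/s.
y(t) = v_y0 t − ½ g t² = 60.58×4.19 − 4.905×4.19² = 168 m.

168 m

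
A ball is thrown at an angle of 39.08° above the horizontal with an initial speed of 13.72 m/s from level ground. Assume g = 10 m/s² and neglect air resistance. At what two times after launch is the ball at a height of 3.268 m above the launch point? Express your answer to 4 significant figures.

v_y0 = 13.72 sin 39.08° = 8.6492 m/s.
Set y = v_y0 t − ½ g t² = 3.268: 5.000 t² − 8.6492 t + 3.268 = 0.
t = [8.6492 ± √(74.809 − 65.360)] / 10 = (8.6492 ± 3.0739) / 10, giving t = 0.5575 s or t = 1.172 s.
So the ball is at 3.268 m at t = 0.5575 s (rising) and t = 1.172 s (falling).

0.5575 s and 1.172 s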